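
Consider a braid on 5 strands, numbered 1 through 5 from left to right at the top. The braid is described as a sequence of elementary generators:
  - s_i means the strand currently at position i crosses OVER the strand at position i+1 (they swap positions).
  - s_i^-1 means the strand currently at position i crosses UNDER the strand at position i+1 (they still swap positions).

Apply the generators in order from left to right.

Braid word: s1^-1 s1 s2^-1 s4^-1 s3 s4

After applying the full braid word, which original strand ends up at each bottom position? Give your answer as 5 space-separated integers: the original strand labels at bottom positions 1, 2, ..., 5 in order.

Gen 1 (s1^-1): strand 1 crosses under strand 2. Perm now: [2 1 3 4 5]
Gen 2 (s1): strand 2 crosses over strand 1. Perm now: [1 2 3 4 5]
Gen 3 (s2^-1): strand 2 crosses under strand 3. Perm now: [1 3 2 4 5]
Gen 4 (s4^-1): strand 4 crosses under strand 5. Perm now: [1 3 2 5 4]
Gen 5 (s3): strand 2 crosses over strand 5. Perm now: [1 3 5 2 4]
Gen 6 (s4): strand 2 crosses over strand 4. Perm now: [1 3 5 4 2]

Answer: 1 3 5 4 2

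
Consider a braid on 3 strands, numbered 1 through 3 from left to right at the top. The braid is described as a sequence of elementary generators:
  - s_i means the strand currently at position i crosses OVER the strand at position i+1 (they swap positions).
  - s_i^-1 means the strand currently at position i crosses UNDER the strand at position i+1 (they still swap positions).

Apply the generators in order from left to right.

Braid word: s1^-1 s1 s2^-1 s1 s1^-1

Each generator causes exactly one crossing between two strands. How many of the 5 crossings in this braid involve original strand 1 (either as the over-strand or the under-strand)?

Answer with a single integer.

Gen 1: crossing 1x2. Involves strand 1? yes. Count so far: 1
Gen 2: crossing 2x1. Involves strand 1? yes. Count so far: 2
Gen 3: crossing 2x3. Involves strand 1? no. Count so far: 2
Gen 4: crossing 1x3. Involves strand 1? yes. Count so far: 3
Gen 5: crossing 3x1. Involves strand 1? yes. Count so far: 4

Answer: 4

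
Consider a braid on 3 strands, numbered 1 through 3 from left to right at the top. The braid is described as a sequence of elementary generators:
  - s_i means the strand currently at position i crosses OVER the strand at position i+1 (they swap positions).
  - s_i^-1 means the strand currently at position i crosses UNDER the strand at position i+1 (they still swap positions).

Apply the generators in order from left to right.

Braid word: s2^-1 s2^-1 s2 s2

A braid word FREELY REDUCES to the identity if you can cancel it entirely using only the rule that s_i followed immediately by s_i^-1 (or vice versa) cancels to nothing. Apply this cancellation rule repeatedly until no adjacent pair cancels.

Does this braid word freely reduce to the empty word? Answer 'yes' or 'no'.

Answer: yes

Derivation:
Gen 1 (s2^-1): push. Stack: [s2^-1]
Gen 2 (s2^-1): push. Stack: [s2^-1 s2^-1]
Gen 3 (s2): cancels prior s2^-1. Stack: [s2^-1]
Gen 4 (s2): cancels prior s2^-1. Stack: []
Reduced word: (empty)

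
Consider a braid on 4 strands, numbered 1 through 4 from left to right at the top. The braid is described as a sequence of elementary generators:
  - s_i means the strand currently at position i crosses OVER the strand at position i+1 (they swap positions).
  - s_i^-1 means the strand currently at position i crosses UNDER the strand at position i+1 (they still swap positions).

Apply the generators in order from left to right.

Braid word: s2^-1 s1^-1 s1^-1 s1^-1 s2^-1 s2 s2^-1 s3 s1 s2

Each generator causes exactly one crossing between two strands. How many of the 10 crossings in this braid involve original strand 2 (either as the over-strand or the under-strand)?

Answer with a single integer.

Answer: 5

Derivation:
Gen 1: crossing 2x3. Involves strand 2? yes. Count so far: 1
Gen 2: crossing 1x3. Involves strand 2? no. Count so far: 1
Gen 3: crossing 3x1. Involves strand 2? no. Count so far: 1
Gen 4: crossing 1x3. Involves strand 2? no. Count so far: 1
Gen 5: crossing 1x2. Involves strand 2? yes. Count so far: 2
Gen 6: crossing 2x1. Involves strand 2? yes. Count so far: 3
Gen 7: crossing 1x2. Involves strand 2? yes. Count so far: 4
Gen 8: crossing 1x4. Involves strand 2? no. Count so far: 4
Gen 9: crossing 3x2. Involves strand 2? yes. Count so far: 5
Gen 10: crossing 3x4. Involves strand 2? no. Count so far: 5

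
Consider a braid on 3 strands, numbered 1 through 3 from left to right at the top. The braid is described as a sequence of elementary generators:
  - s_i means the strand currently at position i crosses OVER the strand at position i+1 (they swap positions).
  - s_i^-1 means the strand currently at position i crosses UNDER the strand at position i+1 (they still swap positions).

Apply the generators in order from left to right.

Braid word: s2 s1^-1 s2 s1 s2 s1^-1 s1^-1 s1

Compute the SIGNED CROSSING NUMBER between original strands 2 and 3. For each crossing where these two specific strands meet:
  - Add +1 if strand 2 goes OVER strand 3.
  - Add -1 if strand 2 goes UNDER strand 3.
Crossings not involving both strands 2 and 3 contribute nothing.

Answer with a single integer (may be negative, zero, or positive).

Answer: 0

Derivation:
Gen 1: 2 over 3. Both 2&3? yes. Contrib: +1. Sum: 1
Gen 2: crossing 1x3. Both 2&3? no. Sum: 1
Gen 3: crossing 1x2. Both 2&3? no. Sum: 1
Gen 4: 3 over 2. Both 2&3? yes. Contrib: -1. Sum: 0
Gen 5: crossing 3x1. Both 2&3? no. Sum: 0
Gen 6: crossing 2x1. Both 2&3? no. Sum: 0
Gen 7: crossing 1x2. Both 2&3? no. Sum: 0
Gen 8: crossing 2x1. Both 2&3? no. Sum: 0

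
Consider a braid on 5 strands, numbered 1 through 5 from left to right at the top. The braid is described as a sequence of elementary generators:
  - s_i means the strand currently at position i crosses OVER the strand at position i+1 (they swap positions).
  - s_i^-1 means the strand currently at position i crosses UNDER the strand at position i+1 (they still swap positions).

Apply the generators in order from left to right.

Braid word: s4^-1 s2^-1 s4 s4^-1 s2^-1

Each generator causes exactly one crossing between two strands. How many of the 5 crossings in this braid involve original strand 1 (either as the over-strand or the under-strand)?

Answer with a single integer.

Answer: 0

Derivation:
Gen 1: crossing 4x5. Involves strand 1? no. Count so far: 0
Gen 2: crossing 2x3. Involves strand 1? no. Count so far: 0
Gen 3: crossing 5x4. Involves strand 1? no. Count so far: 0
Gen 4: crossing 4x5. Involves strand 1? no. Count so far: 0
Gen 5: crossing 3x2. Involves strand 1? no. Count so far: 0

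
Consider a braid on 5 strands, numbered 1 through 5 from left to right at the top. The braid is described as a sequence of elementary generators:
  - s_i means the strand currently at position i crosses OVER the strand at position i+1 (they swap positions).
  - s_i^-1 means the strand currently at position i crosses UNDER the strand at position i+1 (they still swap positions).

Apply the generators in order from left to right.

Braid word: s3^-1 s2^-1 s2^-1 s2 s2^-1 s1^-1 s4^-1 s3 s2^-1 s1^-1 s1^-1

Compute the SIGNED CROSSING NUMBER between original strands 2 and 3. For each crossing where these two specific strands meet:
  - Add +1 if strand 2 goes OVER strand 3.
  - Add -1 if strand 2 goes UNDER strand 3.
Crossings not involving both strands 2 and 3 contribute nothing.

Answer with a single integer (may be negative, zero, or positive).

Gen 1: crossing 3x4. Both 2&3? no. Sum: 0
Gen 2: crossing 2x4. Both 2&3? no. Sum: 0
Gen 3: crossing 4x2. Both 2&3? no. Sum: 0
Gen 4: crossing 2x4. Both 2&3? no. Sum: 0
Gen 5: crossing 4x2. Both 2&3? no. Sum: 0
Gen 6: crossing 1x2. Both 2&3? no. Sum: 0
Gen 7: crossing 3x5. Both 2&3? no. Sum: 0
Gen 8: crossing 4x5. Both 2&3? no. Sum: 0
Gen 9: crossing 1x5. Both 2&3? no. Sum: 0
Gen 10: crossing 2x5. Both 2&3? no. Sum: 0
Gen 11: crossing 5x2. Both 2&3? no. Sum: 0

Answer: 0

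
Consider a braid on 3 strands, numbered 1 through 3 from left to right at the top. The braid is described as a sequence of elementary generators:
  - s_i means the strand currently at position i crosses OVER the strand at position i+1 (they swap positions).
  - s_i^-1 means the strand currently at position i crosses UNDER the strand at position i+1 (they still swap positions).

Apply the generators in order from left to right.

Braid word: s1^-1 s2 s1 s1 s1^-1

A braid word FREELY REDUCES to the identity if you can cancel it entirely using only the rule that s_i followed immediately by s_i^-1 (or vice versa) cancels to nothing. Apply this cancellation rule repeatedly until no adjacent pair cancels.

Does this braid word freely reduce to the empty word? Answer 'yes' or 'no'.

Answer: no

Derivation:
Gen 1 (s1^-1): push. Stack: [s1^-1]
Gen 2 (s2): push. Stack: [s1^-1 s2]
Gen 3 (s1): push. Stack: [s1^-1 s2 s1]
Gen 4 (s1): push. Stack: [s1^-1 s2 s1 s1]
Gen 5 (s1^-1): cancels prior s1. Stack: [s1^-1 s2 s1]
Reduced word: s1^-1 s2 s1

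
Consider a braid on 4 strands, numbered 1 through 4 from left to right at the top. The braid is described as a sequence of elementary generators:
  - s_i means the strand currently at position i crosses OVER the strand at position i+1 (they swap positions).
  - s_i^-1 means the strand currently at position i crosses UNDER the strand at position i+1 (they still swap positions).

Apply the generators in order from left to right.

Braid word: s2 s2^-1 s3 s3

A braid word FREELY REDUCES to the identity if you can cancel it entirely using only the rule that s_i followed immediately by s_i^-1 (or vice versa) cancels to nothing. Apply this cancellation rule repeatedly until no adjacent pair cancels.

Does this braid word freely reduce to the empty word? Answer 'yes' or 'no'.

Gen 1 (s2): push. Stack: [s2]
Gen 2 (s2^-1): cancels prior s2. Stack: []
Gen 3 (s3): push. Stack: [s3]
Gen 4 (s3): push. Stack: [s3 s3]
Reduced word: s3 s3

Answer: no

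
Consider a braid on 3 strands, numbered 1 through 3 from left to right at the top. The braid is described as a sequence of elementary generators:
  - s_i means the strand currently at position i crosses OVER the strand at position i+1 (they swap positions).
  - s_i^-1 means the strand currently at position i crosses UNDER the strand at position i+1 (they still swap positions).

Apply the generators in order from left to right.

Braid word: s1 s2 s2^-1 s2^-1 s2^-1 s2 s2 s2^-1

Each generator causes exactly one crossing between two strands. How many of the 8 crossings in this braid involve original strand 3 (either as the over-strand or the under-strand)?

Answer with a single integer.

Answer: 7

Derivation:
Gen 1: crossing 1x2. Involves strand 3? no. Count so far: 0
Gen 2: crossing 1x3. Involves strand 3? yes. Count so far: 1
Gen 3: crossing 3x1. Involves strand 3? yes. Count so far: 2
Gen 4: crossing 1x3. Involves strand 3? yes. Count so far: 3
Gen 5: crossing 3x1. Involves strand 3? yes. Count so far: 4
Gen 6: crossing 1x3. Involves strand 3? yes. Count so far: 5
Gen 7: crossing 3x1. Involves strand 3? yes. Count so far: 6
Gen 8: crossing 1x3. Involves strand 3? yes. Count so far: 7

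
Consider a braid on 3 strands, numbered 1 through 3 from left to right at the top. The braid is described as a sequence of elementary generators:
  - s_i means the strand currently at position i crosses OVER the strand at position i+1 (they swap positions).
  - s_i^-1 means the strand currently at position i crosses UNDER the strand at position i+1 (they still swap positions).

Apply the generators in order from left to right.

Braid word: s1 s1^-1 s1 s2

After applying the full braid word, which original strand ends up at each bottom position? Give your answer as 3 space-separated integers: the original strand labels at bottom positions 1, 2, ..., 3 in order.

Answer: 2 3 1

Derivation:
Gen 1 (s1): strand 1 crosses over strand 2. Perm now: [2 1 3]
Gen 2 (s1^-1): strand 2 crosses under strand 1. Perm now: [1 2 3]
Gen 3 (s1): strand 1 crosses over strand 2. Perm now: [2 1 3]
Gen 4 (s2): strand 1 crosses over strand 3. Perm now: [2 3 1]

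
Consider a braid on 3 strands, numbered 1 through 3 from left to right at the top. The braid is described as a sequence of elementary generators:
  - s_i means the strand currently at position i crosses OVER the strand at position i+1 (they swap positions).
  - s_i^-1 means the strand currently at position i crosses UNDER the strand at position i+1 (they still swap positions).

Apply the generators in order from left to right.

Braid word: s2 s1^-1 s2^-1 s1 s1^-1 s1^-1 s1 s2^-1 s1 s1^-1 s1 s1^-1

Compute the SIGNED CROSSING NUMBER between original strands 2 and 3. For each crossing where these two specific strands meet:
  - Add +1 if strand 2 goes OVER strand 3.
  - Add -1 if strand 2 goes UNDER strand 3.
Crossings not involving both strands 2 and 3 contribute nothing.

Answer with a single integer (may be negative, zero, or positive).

Answer: 1

Derivation:
Gen 1: 2 over 3. Both 2&3? yes. Contrib: +1. Sum: 1
Gen 2: crossing 1x3. Both 2&3? no. Sum: 1
Gen 3: crossing 1x2. Both 2&3? no. Sum: 1
Gen 4: 3 over 2. Both 2&3? yes. Contrib: -1. Sum: 0
Gen 5: 2 under 3. Both 2&3? yes. Contrib: -1. Sum: -1
Gen 6: 3 under 2. Both 2&3? yes. Contrib: +1. Sum: 0
Gen 7: 2 over 3. Both 2&3? yes. Contrib: +1. Sum: 1
Gen 8: crossing 2x1. Both 2&3? no. Sum: 1
Gen 9: crossing 3x1. Both 2&3? no. Sum: 1
Gen 10: crossing 1x3. Both 2&3? no. Sum: 1
Gen 11: crossing 3x1. Both 2&3? no. Sum: 1
Gen 12: crossing 1x3. Both 2&3? no. Sum: 1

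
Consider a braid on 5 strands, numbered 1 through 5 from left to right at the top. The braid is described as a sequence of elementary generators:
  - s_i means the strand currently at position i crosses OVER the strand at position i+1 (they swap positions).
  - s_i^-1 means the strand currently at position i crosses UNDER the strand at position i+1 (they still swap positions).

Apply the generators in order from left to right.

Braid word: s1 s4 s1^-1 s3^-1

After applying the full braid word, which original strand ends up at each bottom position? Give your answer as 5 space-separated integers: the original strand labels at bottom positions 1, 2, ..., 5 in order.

Gen 1 (s1): strand 1 crosses over strand 2. Perm now: [2 1 3 4 5]
Gen 2 (s4): strand 4 crosses over strand 5. Perm now: [2 1 3 5 4]
Gen 3 (s1^-1): strand 2 crosses under strand 1. Perm now: [1 2 3 5 4]
Gen 4 (s3^-1): strand 3 crosses under strand 5. Perm now: [1 2 5 3 4]

Answer: 1 2 5 3 4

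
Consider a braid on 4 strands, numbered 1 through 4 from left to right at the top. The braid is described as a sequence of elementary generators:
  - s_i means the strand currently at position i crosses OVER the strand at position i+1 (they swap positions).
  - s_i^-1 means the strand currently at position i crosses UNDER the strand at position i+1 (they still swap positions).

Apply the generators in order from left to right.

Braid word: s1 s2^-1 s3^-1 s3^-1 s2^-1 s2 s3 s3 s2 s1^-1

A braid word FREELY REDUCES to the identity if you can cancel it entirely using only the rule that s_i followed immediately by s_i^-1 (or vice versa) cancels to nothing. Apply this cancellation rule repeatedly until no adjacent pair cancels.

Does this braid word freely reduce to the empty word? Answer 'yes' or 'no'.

Answer: yes

Derivation:
Gen 1 (s1): push. Stack: [s1]
Gen 2 (s2^-1): push. Stack: [s1 s2^-1]
Gen 3 (s3^-1): push. Stack: [s1 s2^-1 s3^-1]
Gen 4 (s3^-1): push. Stack: [s1 s2^-1 s3^-1 s3^-1]
Gen 5 (s2^-1): push. Stack: [s1 s2^-1 s3^-1 s3^-1 s2^-1]
Gen 6 (s2): cancels prior s2^-1. Stack: [s1 s2^-1 s3^-1 s3^-1]
Gen 7 (s3): cancels prior s3^-1. Stack: [s1 s2^-1 s3^-1]
Gen 8 (s3): cancels prior s3^-1. Stack: [s1 s2^-1]
Gen 9 (s2): cancels prior s2^-1. Stack: [s1]
Gen 10 (s1^-1): cancels prior s1. Stack: []
Reduced word: (empty)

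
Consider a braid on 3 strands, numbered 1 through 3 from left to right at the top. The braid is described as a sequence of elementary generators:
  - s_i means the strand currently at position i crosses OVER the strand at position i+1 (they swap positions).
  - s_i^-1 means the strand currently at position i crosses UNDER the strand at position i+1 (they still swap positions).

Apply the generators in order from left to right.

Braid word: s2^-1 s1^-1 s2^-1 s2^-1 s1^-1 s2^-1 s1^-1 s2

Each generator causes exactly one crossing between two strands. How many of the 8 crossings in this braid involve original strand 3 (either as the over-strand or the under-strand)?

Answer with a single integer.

Gen 1: crossing 2x3. Involves strand 3? yes. Count so far: 1
Gen 2: crossing 1x3. Involves strand 3? yes. Count so far: 2
Gen 3: crossing 1x2. Involves strand 3? no. Count so far: 2
Gen 4: crossing 2x1. Involves strand 3? no. Count so far: 2
Gen 5: crossing 3x1. Involves strand 3? yes. Count so far: 3
Gen 6: crossing 3x2. Involves strand 3? yes. Count so far: 4
Gen 7: crossing 1x2. Involves strand 3? no. Count so far: 4
Gen 8: crossing 1x3. Involves strand 3? yes. Count so far: 5

Answer: 5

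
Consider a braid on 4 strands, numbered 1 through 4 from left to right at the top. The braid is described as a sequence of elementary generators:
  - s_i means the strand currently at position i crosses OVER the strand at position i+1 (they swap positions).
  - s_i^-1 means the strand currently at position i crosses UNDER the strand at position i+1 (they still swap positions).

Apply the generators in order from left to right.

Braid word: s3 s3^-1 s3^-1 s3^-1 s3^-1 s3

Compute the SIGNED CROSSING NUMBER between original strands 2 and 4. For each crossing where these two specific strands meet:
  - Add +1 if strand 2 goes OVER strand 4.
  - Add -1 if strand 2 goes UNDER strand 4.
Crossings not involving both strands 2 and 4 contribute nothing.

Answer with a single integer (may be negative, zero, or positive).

Gen 1: crossing 3x4. Both 2&4? no. Sum: 0
Gen 2: crossing 4x3. Both 2&4? no. Sum: 0
Gen 3: crossing 3x4. Both 2&4? no. Sum: 0
Gen 4: crossing 4x3. Both 2&4? no. Sum: 0
Gen 5: crossing 3x4. Both 2&4? no. Sum: 0
Gen 6: crossing 4x3. Both 2&4? no. Sum: 0

Answer: 0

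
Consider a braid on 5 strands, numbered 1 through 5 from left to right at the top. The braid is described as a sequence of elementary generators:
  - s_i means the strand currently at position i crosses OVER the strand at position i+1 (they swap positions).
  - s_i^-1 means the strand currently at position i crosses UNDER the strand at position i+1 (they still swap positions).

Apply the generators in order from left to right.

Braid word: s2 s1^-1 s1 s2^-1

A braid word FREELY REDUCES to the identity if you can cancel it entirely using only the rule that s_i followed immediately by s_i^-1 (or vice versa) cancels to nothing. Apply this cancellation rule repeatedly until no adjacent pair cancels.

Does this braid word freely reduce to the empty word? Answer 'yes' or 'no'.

Gen 1 (s2): push. Stack: [s2]
Gen 2 (s1^-1): push. Stack: [s2 s1^-1]
Gen 3 (s1): cancels prior s1^-1. Stack: [s2]
Gen 4 (s2^-1): cancels prior s2. Stack: []
Reduced word: (empty)

Answer: yes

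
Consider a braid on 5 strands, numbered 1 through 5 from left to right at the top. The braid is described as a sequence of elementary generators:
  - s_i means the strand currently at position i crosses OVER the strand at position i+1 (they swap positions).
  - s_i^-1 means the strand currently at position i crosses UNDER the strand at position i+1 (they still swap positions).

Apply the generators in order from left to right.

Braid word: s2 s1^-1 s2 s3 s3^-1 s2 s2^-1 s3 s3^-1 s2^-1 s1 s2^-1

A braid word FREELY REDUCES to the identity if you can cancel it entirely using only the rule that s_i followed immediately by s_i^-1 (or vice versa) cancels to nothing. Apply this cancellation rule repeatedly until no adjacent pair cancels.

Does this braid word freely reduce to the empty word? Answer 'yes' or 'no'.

Answer: yes

Derivation:
Gen 1 (s2): push. Stack: [s2]
Gen 2 (s1^-1): push. Stack: [s2 s1^-1]
Gen 3 (s2): push. Stack: [s2 s1^-1 s2]
Gen 4 (s3): push. Stack: [s2 s1^-1 s2 s3]
Gen 5 (s3^-1): cancels prior s3. Stack: [s2 s1^-1 s2]
Gen 6 (s2): push. Stack: [s2 s1^-1 s2 s2]
Gen 7 (s2^-1): cancels prior s2. Stack: [s2 s1^-1 s2]
Gen 8 (s3): push. Stack: [s2 s1^-1 s2 s3]
Gen 9 (s3^-1): cancels prior s3. Stack: [s2 s1^-1 s2]
Gen 10 (s2^-1): cancels prior s2. Stack: [s2 s1^-1]
Gen 11 (s1): cancels prior s1^-1. Stack: [s2]
Gen 12 (s2^-1): cancels prior s2. Stack: []
Reduced word: (empty)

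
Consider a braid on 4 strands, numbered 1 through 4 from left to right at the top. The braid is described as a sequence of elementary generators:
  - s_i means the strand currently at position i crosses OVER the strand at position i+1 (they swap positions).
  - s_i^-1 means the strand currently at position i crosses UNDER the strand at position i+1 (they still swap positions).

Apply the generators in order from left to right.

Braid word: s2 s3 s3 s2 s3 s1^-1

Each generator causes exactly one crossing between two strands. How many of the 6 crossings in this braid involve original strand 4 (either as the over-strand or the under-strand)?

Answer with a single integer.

Gen 1: crossing 2x3. Involves strand 4? no. Count so far: 0
Gen 2: crossing 2x4. Involves strand 4? yes. Count so far: 1
Gen 3: crossing 4x2. Involves strand 4? yes. Count so far: 2
Gen 4: crossing 3x2. Involves strand 4? no. Count so far: 2
Gen 5: crossing 3x4. Involves strand 4? yes. Count so far: 3
Gen 6: crossing 1x2. Involves strand 4? no. Count so far: 3

Answer: 3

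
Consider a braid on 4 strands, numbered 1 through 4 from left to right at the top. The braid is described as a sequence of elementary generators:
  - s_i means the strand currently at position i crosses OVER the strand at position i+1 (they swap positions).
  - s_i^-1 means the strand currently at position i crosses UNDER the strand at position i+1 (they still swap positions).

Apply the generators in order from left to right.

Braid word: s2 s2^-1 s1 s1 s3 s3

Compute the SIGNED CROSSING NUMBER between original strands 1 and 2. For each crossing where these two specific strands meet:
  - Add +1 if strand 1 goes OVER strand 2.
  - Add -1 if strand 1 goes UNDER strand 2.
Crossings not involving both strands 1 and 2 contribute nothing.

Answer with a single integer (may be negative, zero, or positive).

Gen 1: crossing 2x3. Both 1&2? no. Sum: 0
Gen 2: crossing 3x2. Both 1&2? no. Sum: 0
Gen 3: 1 over 2. Both 1&2? yes. Contrib: +1. Sum: 1
Gen 4: 2 over 1. Both 1&2? yes. Contrib: -1. Sum: 0
Gen 5: crossing 3x4. Both 1&2? no. Sum: 0
Gen 6: crossing 4x3. Both 1&2? no. Sum: 0

Answer: 0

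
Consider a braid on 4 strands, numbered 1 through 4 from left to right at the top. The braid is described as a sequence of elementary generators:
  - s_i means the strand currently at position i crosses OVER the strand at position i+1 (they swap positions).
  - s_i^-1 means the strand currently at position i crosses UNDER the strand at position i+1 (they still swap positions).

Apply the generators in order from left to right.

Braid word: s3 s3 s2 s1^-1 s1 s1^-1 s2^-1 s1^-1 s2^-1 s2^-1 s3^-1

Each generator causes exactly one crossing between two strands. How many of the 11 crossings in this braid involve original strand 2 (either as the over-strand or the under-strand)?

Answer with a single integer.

Gen 1: crossing 3x4. Involves strand 2? no. Count so far: 0
Gen 2: crossing 4x3. Involves strand 2? no. Count so far: 0
Gen 3: crossing 2x3. Involves strand 2? yes. Count so far: 1
Gen 4: crossing 1x3. Involves strand 2? no. Count so far: 1
Gen 5: crossing 3x1. Involves strand 2? no. Count so far: 1
Gen 6: crossing 1x3. Involves strand 2? no. Count so far: 1
Gen 7: crossing 1x2. Involves strand 2? yes. Count so far: 2
Gen 8: crossing 3x2. Involves strand 2? yes. Count so far: 3
Gen 9: crossing 3x1. Involves strand 2? no. Count so far: 3
Gen 10: crossing 1x3. Involves strand 2? no. Count so far: 3
Gen 11: crossing 1x4. Involves strand 2? no. Count so far: 3

Answer: 3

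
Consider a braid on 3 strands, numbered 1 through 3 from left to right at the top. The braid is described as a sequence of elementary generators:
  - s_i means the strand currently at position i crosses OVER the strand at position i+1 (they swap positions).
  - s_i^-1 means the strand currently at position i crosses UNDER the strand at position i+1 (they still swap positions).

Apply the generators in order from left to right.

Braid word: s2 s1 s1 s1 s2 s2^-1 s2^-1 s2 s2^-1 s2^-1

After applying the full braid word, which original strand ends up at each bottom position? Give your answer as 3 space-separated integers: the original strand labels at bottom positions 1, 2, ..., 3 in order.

Answer: 3 1 2

Derivation:
Gen 1 (s2): strand 2 crosses over strand 3. Perm now: [1 3 2]
Gen 2 (s1): strand 1 crosses over strand 3. Perm now: [3 1 2]
Gen 3 (s1): strand 3 crosses over strand 1. Perm now: [1 3 2]
Gen 4 (s1): strand 1 crosses over strand 3. Perm now: [3 1 2]
Gen 5 (s2): strand 1 crosses over strand 2. Perm now: [3 2 1]
Gen 6 (s2^-1): strand 2 crosses under strand 1. Perm now: [3 1 2]
Gen 7 (s2^-1): strand 1 crosses under strand 2. Perm now: [3 2 1]
Gen 8 (s2): strand 2 crosses over strand 1. Perm now: [3 1 2]
Gen 9 (s2^-1): strand 1 crosses under strand 2. Perm now: [3 2 1]
Gen 10 (s2^-1): strand 2 crosses under strand 1. Perm now: [3 1 2]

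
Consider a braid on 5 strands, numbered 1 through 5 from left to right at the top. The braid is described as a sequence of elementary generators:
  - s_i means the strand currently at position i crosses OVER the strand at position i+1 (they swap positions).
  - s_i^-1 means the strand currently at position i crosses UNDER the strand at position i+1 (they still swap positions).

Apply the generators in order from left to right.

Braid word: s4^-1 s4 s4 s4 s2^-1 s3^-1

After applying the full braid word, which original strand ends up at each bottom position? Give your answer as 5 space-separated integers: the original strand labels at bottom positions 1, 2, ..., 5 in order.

Gen 1 (s4^-1): strand 4 crosses under strand 5. Perm now: [1 2 3 5 4]
Gen 2 (s4): strand 5 crosses over strand 4. Perm now: [1 2 3 4 5]
Gen 3 (s4): strand 4 crosses over strand 5. Perm now: [1 2 3 5 4]
Gen 4 (s4): strand 5 crosses over strand 4. Perm now: [1 2 3 4 5]
Gen 5 (s2^-1): strand 2 crosses under strand 3. Perm now: [1 3 2 4 5]
Gen 6 (s3^-1): strand 2 crosses under strand 4. Perm now: [1 3 4 2 5]

Answer: 1 3 4 2 5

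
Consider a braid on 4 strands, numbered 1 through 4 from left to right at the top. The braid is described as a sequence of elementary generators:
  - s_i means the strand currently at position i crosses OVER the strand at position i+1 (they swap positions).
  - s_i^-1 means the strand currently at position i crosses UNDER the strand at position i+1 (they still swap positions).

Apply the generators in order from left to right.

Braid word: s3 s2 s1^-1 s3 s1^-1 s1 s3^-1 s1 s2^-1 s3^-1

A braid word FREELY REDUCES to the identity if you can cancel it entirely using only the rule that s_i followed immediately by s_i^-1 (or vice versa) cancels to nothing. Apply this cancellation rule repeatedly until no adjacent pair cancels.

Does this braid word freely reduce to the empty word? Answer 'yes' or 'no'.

Answer: yes

Derivation:
Gen 1 (s3): push. Stack: [s3]
Gen 2 (s2): push. Stack: [s3 s2]
Gen 3 (s1^-1): push. Stack: [s3 s2 s1^-1]
Gen 4 (s3): push. Stack: [s3 s2 s1^-1 s3]
Gen 5 (s1^-1): push. Stack: [s3 s2 s1^-1 s3 s1^-1]
Gen 6 (s1): cancels prior s1^-1. Stack: [s3 s2 s1^-1 s3]
Gen 7 (s3^-1): cancels prior s3. Stack: [s3 s2 s1^-1]
Gen 8 (s1): cancels prior s1^-1. Stack: [s3 s2]
Gen 9 (s2^-1): cancels prior s2. Stack: [s3]
Gen 10 (s3^-1): cancels prior s3. Stack: []
Reduced word: (empty)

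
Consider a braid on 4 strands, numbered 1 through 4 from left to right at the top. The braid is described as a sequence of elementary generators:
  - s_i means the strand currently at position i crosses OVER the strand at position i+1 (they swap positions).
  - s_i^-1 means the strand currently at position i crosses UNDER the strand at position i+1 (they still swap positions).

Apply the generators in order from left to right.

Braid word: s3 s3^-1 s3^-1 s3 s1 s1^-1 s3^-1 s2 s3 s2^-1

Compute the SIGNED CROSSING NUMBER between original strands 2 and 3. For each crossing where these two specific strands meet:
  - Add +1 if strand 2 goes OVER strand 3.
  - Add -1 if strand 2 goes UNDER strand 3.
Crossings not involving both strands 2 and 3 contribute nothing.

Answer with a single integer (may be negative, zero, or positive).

Gen 1: crossing 3x4. Both 2&3? no. Sum: 0
Gen 2: crossing 4x3. Both 2&3? no. Sum: 0
Gen 3: crossing 3x4. Both 2&3? no. Sum: 0
Gen 4: crossing 4x3. Both 2&3? no. Sum: 0
Gen 5: crossing 1x2. Both 2&3? no. Sum: 0
Gen 6: crossing 2x1. Both 2&3? no. Sum: 0
Gen 7: crossing 3x4. Both 2&3? no. Sum: 0
Gen 8: crossing 2x4. Both 2&3? no. Sum: 0
Gen 9: 2 over 3. Both 2&3? yes. Contrib: +1. Sum: 1
Gen 10: crossing 4x3. Both 2&3? no. Sum: 1

Answer: 1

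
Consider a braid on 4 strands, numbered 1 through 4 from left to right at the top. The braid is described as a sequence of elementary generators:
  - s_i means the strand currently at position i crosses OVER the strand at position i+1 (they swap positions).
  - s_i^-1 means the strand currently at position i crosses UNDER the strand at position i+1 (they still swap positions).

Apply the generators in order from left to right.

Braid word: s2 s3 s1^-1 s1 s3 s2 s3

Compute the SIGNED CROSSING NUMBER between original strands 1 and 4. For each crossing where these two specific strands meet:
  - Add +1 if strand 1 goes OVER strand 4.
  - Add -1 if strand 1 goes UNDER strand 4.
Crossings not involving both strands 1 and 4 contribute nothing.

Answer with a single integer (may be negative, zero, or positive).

Answer: 0

Derivation:
Gen 1: crossing 2x3. Both 1&4? no. Sum: 0
Gen 2: crossing 2x4. Both 1&4? no. Sum: 0
Gen 3: crossing 1x3. Both 1&4? no. Sum: 0
Gen 4: crossing 3x1. Both 1&4? no. Sum: 0
Gen 5: crossing 4x2. Both 1&4? no. Sum: 0
Gen 6: crossing 3x2. Both 1&4? no. Sum: 0
Gen 7: crossing 3x4. Both 1&4? no. Sum: 0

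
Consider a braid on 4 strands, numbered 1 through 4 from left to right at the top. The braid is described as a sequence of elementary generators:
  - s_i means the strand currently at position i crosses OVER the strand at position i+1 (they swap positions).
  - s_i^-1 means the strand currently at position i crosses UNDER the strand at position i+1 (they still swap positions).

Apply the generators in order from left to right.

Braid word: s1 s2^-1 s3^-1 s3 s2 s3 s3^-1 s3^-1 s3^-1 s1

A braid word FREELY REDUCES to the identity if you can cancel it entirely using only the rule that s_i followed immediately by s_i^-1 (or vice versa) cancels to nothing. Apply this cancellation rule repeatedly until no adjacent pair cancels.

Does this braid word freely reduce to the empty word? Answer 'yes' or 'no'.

Gen 1 (s1): push. Stack: [s1]
Gen 2 (s2^-1): push. Stack: [s1 s2^-1]
Gen 3 (s3^-1): push. Stack: [s1 s2^-1 s3^-1]
Gen 4 (s3): cancels prior s3^-1. Stack: [s1 s2^-1]
Gen 5 (s2): cancels prior s2^-1. Stack: [s1]
Gen 6 (s3): push. Stack: [s1 s3]
Gen 7 (s3^-1): cancels prior s3. Stack: [s1]
Gen 8 (s3^-1): push. Stack: [s1 s3^-1]
Gen 9 (s3^-1): push. Stack: [s1 s3^-1 s3^-1]
Gen 10 (s1): push. Stack: [s1 s3^-1 s3^-1 s1]
Reduced word: s1 s3^-1 s3^-1 s1

Answer: no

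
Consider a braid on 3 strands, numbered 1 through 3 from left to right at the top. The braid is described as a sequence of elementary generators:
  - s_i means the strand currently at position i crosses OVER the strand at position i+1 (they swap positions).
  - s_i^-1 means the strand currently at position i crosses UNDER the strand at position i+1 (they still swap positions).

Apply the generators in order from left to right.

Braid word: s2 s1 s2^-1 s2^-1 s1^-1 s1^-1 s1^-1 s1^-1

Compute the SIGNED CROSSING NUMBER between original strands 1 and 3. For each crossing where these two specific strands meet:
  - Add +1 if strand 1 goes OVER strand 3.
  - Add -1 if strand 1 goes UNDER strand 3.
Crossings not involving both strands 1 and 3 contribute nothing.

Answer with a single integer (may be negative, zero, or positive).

Gen 1: crossing 2x3. Both 1&3? no. Sum: 0
Gen 2: 1 over 3. Both 1&3? yes. Contrib: +1. Sum: 1
Gen 3: crossing 1x2. Both 1&3? no. Sum: 1
Gen 4: crossing 2x1. Both 1&3? no. Sum: 1
Gen 5: 3 under 1. Both 1&3? yes. Contrib: +1. Sum: 2
Gen 6: 1 under 3. Both 1&3? yes. Contrib: -1. Sum: 1
Gen 7: 3 under 1. Both 1&3? yes. Contrib: +1. Sum: 2
Gen 8: 1 under 3. Both 1&3? yes. Contrib: -1. Sum: 1

Answer: 1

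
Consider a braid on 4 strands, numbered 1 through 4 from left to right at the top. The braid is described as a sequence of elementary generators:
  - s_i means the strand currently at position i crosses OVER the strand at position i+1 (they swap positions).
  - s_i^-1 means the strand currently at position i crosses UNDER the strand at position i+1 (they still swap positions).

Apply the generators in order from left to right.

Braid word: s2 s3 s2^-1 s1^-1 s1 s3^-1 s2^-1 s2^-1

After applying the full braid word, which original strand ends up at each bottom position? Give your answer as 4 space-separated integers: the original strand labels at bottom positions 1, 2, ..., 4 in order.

Gen 1 (s2): strand 2 crosses over strand 3. Perm now: [1 3 2 4]
Gen 2 (s3): strand 2 crosses over strand 4. Perm now: [1 3 4 2]
Gen 3 (s2^-1): strand 3 crosses under strand 4. Perm now: [1 4 3 2]
Gen 4 (s1^-1): strand 1 crosses under strand 4. Perm now: [4 1 3 2]
Gen 5 (s1): strand 4 crosses over strand 1. Perm now: [1 4 3 2]
Gen 6 (s3^-1): strand 3 crosses under strand 2. Perm now: [1 4 2 3]
Gen 7 (s2^-1): strand 4 crosses under strand 2. Perm now: [1 2 4 3]
Gen 8 (s2^-1): strand 2 crosses under strand 4. Perm now: [1 4 2 3]

Answer: 1 4 2 3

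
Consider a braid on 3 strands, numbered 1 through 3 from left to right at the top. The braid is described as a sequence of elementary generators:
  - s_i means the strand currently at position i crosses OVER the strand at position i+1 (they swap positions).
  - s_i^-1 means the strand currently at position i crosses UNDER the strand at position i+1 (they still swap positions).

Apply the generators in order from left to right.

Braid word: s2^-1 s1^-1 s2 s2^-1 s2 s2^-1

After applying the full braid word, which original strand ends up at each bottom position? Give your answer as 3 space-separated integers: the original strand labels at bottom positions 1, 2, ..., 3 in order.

Gen 1 (s2^-1): strand 2 crosses under strand 3. Perm now: [1 3 2]
Gen 2 (s1^-1): strand 1 crosses under strand 3. Perm now: [3 1 2]
Gen 3 (s2): strand 1 crosses over strand 2. Perm now: [3 2 1]
Gen 4 (s2^-1): strand 2 crosses under strand 1. Perm now: [3 1 2]
Gen 5 (s2): strand 1 crosses over strand 2. Perm now: [3 2 1]
Gen 6 (s2^-1): strand 2 crosses under strand 1. Perm now: [3 1 2]

Answer: 3 1 2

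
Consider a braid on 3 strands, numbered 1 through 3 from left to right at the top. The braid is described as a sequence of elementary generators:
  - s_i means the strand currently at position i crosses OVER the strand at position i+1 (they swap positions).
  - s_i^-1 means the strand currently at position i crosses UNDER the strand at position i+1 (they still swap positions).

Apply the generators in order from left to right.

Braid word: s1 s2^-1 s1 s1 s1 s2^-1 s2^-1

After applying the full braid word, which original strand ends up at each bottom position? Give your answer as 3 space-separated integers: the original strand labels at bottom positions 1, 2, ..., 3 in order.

Gen 1 (s1): strand 1 crosses over strand 2. Perm now: [2 1 3]
Gen 2 (s2^-1): strand 1 crosses under strand 3. Perm now: [2 3 1]
Gen 3 (s1): strand 2 crosses over strand 3. Perm now: [3 2 1]
Gen 4 (s1): strand 3 crosses over strand 2. Perm now: [2 3 1]
Gen 5 (s1): strand 2 crosses over strand 3. Perm now: [3 2 1]
Gen 6 (s2^-1): strand 2 crosses under strand 1. Perm now: [3 1 2]
Gen 7 (s2^-1): strand 1 crosses under strand 2. Perm now: [3 2 1]

Answer: 3 2 1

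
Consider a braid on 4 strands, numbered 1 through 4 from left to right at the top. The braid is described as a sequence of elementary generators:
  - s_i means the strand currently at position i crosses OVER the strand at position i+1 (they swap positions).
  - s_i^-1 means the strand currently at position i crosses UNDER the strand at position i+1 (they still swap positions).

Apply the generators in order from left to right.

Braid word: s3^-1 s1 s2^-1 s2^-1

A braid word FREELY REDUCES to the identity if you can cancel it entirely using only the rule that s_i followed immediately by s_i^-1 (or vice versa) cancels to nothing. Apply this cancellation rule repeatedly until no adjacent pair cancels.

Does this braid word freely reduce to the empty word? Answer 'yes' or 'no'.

Gen 1 (s3^-1): push. Stack: [s3^-1]
Gen 2 (s1): push. Stack: [s3^-1 s1]
Gen 3 (s2^-1): push. Stack: [s3^-1 s1 s2^-1]
Gen 4 (s2^-1): push. Stack: [s3^-1 s1 s2^-1 s2^-1]
Reduced word: s3^-1 s1 s2^-1 s2^-1

Answer: no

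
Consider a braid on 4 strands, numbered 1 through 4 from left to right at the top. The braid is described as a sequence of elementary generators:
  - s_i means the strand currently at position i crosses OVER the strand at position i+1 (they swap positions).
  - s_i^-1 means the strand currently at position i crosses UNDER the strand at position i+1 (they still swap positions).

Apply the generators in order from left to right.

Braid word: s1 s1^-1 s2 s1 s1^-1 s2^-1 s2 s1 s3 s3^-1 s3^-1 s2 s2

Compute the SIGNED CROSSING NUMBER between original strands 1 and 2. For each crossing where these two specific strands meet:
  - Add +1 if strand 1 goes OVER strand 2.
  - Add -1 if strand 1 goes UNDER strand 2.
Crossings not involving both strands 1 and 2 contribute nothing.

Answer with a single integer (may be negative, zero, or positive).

Answer: 2

Derivation:
Gen 1: 1 over 2. Both 1&2? yes. Contrib: +1. Sum: 1
Gen 2: 2 under 1. Both 1&2? yes. Contrib: +1. Sum: 2
Gen 3: crossing 2x3. Both 1&2? no. Sum: 2
Gen 4: crossing 1x3. Both 1&2? no. Sum: 2
Gen 5: crossing 3x1. Both 1&2? no. Sum: 2
Gen 6: crossing 3x2. Both 1&2? no. Sum: 2
Gen 7: crossing 2x3. Both 1&2? no. Sum: 2
Gen 8: crossing 1x3. Both 1&2? no. Sum: 2
Gen 9: crossing 2x4. Both 1&2? no. Sum: 2
Gen 10: crossing 4x2. Both 1&2? no. Sum: 2
Gen 11: crossing 2x4. Both 1&2? no. Sum: 2
Gen 12: crossing 1x4. Both 1&2? no. Sum: 2
Gen 13: crossing 4x1. Both 1&2? no. Sum: 2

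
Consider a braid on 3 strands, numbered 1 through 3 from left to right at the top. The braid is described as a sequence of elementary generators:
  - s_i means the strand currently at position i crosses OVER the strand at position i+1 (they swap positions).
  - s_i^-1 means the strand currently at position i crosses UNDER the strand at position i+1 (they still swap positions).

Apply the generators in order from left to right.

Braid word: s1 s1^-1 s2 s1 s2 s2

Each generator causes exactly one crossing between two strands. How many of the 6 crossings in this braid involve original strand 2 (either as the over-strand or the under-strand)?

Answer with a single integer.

Gen 1: crossing 1x2. Involves strand 2? yes. Count so far: 1
Gen 2: crossing 2x1. Involves strand 2? yes. Count so far: 2
Gen 3: crossing 2x3. Involves strand 2? yes. Count so far: 3
Gen 4: crossing 1x3. Involves strand 2? no. Count so far: 3
Gen 5: crossing 1x2. Involves strand 2? yes. Count so far: 4
Gen 6: crossing 2x1. Involves strand 2? yes. Count so far: 5

Answer: 5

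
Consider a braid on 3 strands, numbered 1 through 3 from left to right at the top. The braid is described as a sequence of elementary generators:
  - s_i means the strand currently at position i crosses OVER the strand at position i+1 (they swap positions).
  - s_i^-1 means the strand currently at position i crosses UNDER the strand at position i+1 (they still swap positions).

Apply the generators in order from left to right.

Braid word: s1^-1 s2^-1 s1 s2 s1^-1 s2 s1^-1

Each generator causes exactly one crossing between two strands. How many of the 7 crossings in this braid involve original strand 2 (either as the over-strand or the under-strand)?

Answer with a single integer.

Gen 1: crossing 1x2. Involves strand 2? yes. Count so far: 1
Gen 2: crossing 1x3. Involves strand 2? no. Count so far: 1
Gen 3: crossing 2x3. Involves strand 2? yes. Count so far: 2
Gen 4: crossing 2x1. Involves strand 2? yes. Count so far: 3
Gen 5: crossing 3x1. Involves strand 2? no. Count so far: 3
Gen 6: crossing 3x2. Involves strand 2? yes. Count so far: 4
Gen 7: crossing 1x2. Involves strand 2? yes. Count so far: 5

Answer: 5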